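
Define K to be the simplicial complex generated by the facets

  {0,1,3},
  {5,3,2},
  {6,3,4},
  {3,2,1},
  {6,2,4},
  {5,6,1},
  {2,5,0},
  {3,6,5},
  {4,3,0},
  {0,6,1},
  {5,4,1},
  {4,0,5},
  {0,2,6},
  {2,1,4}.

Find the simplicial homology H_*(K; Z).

H_0 ≅ Z,  H_1 ≅ Z^2,  H_2 ≅ Z.

Order the vertices as 0 < 1 < 2 < 3 < 4 < 5 < 6. Listing each simplex with vertices in this order, K has dimension 2 with simplices:

  0-simplices (7): [0], [1], [2], [3], [4], [5], [6]
  1-simplices (21): [0,1], [0,2], [0,3], [0,4], [0,5], [0,6], [1,2], [1,3], [1,4], [1,5], [1,6], [2,3], [2,4], [2,5], [2,6], [3,4], [3,5], [3,6], [4,5], [4,6], [5,6]
  2-simplices (14): [0,1,3], [0,1,6], [0,2,5], [0,2,6], [0,3,4], [0,4,5], [1,2,3], [1,2,4], [1,4,5], [1,5,6], [2,3,5], [2,4,6], [3,4,6], [3,5,6]

so the chain groups are C_0 ≅ Z^7, C_1 ≅ Z^21, C_2 ≅ Z^14.

The boundary map ∂_1: C_1 → C_0 maps an edge to its endpoints' difference, ∂[p,q] = q − p. For instance
  ∂[1,5] = [5] − [1].
As a 7×21 matrix over Z this has rank 6, with invariant factors (1,1,1,1,1,1).

The boundary map ∂_2: C_2 → C_1 acts by ∂[p,q,r] = [q,r] − [p,r] + [p,q]. For instance
  ∂[1,4,5] = [4,5] − [1,5] + [1,4],
  ∂[3,5,6] = [5,6] − [3,6] + [3,5].
This gives a 21×14 integer matrix of rank 13; reducing to Smith normal form yields diagonal entries (1,1,1,1,1,1,1,1,1,1,1,1,1).

Computing H_k = (kernel of ∂_k) / (image of ∂_{k+1}):

  H_0: rank C_0 − rank ∂_1 = 7 − 6 = 1, and the invariant factors of ∂_1 are all 1, so H_0 ≅ Z.
  H_1: rank ker ∂_1 − rank ∂_2 = (21 − 6) − 13 = 2, and the invariant factors of ∂_2 are all 1, so H_1 ≅ Z^2.
  H_2: rank ker ∂_2 − rank ∂_3 = (14 − 13) − 0 = 1, and there is no ∂_3, so H_2 ≅ Z.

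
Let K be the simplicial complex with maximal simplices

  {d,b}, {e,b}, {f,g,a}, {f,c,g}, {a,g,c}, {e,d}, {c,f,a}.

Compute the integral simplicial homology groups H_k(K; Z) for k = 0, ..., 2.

H_0 ≅ Z^2,  H_1 ≅ Z,  H_2 ≅ Z.

Order the vertices as a < b < c < d < e < f < g. Listing each simplex with vertices in this order, K has dimension 2 with simplices:

  0-simplices (7): a, b, c, d, e, f, g
  1-simplices (9): ac, af, ag, bd, be, cf, cg, de, fg
  2-simplices (4): acf, acg, afg, cfg

so the chain groups are C_0 ≅ Z^7, C_1 ≅ Z^9, C_2 ≅ Z^4.

The boundary map ∂_1: C_1 → C_0 sends each edge [p,q] (with p < q) to q − p. For instance
  ∂bd = d − b.
As a 7×9 matrix over Z this has rank 5, with invariant factors (1,1,1,1,1).

Boundary ∂_2: C_2 → C_1 sends each 2-simplex [p,q,r] to [q,r] − [p,r] + [p,q]. For instance
  ∂acg = cg − ag + ac,
  ∂acf = cf − af + ac.
This gives a 9×4 integer matrix of rank 3; reducing to Smith normal form yields diagonal entries (1,1,1).

Reading off H_k = ker ∂_k / im ∂_{k+1}:

  H_0: rank C_0 − rank ∂_1 = 7 − 5 = 2, and the invariant factors of ∂_1 are all 1, so H_0 ≅ Z^2.
  H_1: rank ker ∂_1 − rank ∂_2 = (9 − 5) − 3 = 1, and the invariant factors of ∂_2 are all 1, so H_1 ≅ Z.
  H_2: rank ker ∂_2 − rank ∂_3 = (4 − 3) − 0 = 1, and there is no ∂_3, so H_2 ≅ Z.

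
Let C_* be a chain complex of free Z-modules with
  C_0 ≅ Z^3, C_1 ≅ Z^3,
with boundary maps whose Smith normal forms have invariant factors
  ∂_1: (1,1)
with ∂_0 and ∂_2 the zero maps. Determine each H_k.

H_0: b_0 = 3 − 0 − 2 = 1; torsion from ∂_1 factors > 1: none. So H_0 ≅ Z.
H_1: b_1 = 3 − 2 − 0 = 1; torsion from ∂_2 factors > 1: none. So H_1 ≅ Z.

H_0 ≅ Z,  H_1 ≅ Z.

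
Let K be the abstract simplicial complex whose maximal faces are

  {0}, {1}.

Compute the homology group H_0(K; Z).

H_0 = Z^2.

We work with the vertex ordering 0 < 1. The simplices of K, each written with vertices in increasing order, are:

  0-simplices (2): [0], [1]

Hence C_0 ≅ Z^2.

Computing H_k = (kernel of ∂_k) / (image of ∂_{k+1}):

  H_0: rank C_0 − rank ∂_1 = 2 − 0 = 2, and there is no ∂_1, so H_0 = Z^2.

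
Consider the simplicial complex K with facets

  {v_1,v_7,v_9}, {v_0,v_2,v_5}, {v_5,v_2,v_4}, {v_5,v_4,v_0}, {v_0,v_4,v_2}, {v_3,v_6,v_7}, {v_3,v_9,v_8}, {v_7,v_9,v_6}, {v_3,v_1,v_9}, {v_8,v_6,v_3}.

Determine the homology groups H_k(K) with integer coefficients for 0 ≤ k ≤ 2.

K has 10 vertices, 18 edges, 10 triangles.
rank ∂_0 = 0, rank ∂_1 = 8 ⇒ b_0 = 10 − 0 − 8 = 2; all invariant factors of ∂_1 are 1 so no torsion. So H_0 = Z^2.
rank ∂_1 = 8, rank ∂_2 = 9 ⇒ b_1 = 18 − 8 − 9 = 1; all invariant factors of ∂_2 are 1 so no torsion. So H_1 = Z.
rank ∂_2 = 9, rank ∂_3 = 0 ⇒ b_2 = 10 − 9 − 0 = 1. So H_2 = Z.

H_0 = Z^2,  H_1 = Z,  H_2 = Z.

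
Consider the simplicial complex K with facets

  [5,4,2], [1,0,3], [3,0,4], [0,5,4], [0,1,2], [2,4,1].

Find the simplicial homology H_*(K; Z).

H_0 ≅ Z,  H_1 ≅ Z,  H_2 = 0.

Fix the vertex order 0 < 1 < 2 < 3 < 4 < 5 and write every simplex with vertices in increasing order. Then dim K = 2 and the simplices of K are:

  0-simplices (6): [0], [1], [2], [3], [4], [5]
  1-simplices (12): [0,1], [0,2], [0,3], [0,4], [0,5], [1,2], [1,3], [1,4], [2,4], [2,5], [3,4], [4,5]
  2-simplices (6): [0,1,2], [0,1,3], [0,3,4], [0,4,5], [1,2,4], [2,4,5]

giving chain groups C_0 ≅ Z^6, C_1 ≅ Z^12, C_2 ≅ Z^6.

Boundary ∂_1: C_1 → C_0 is given by ∂[p,q] = [q] − [p].
As a 6×12 matrix over Z this has rank 5, with invariant factors (1,1,1,1,1).

The boundary map ∂_2: C_2 → C_1 sends each 2-simplex [p,q,r] to [q,r] − [p,r] + [p,q]. For instance
  ∂[0,1,2] = [1,2] − [0,2] + [0,1],
  ∂[0,4,5] = [4,5] − [0,5] + [0,4].
As a 12×6 matrix over Z this has rank 6, with invariant factors (1,1,1,1,1,1).

From H_k ≅ ker(∂_k) / im(∂_{k+1}) we obtain:

  H_0: rank C_0 − rank ∂_1 = 6 − 5 = 1, and the invariant factors of ∂_1 are all 1, so H_0 ≅ Z.
  H_1: rank ker ∂_1 − rank ∂_2 = (12 − 5) − 6 = 1, and the invariant factors of ∂_2 are all 1, so H_1 ≅ Z.
  H_2: rank ker ∂_2 − rank ∂_3 = (6 − 6) − 0 = 0, and there is no ∂_3, so H_2 ≅ 0.

As a check, the Euler characteristic is 6 − 12 + 6 = 0, which agrees with 1 − 1 + 0 = 0.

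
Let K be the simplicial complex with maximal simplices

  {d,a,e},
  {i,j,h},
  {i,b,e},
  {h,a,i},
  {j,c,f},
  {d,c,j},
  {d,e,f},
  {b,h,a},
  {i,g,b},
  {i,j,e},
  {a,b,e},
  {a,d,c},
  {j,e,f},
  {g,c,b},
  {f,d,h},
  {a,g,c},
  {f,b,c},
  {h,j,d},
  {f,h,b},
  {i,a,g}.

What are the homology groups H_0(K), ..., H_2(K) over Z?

Take the total order a < b < c < d < e < f < g < h < i < j on the vertex set. Then K (dimension 2) consists of the simplices:

  0-simplices (10): a, b, c, d, e, f, g, h, i, j
  1-simplices (30): ab, ac, ad, ae, ag, ah, ai, bc, be, bf, bg, bh, bi, cd, cf, cg, cj, de, df, dh, dj, ef, ei, ej, fh, fj, gi, hi, hj, ij
  2-simplices (20): abe, abh, acd, acg, ade, agi, ahi, bcf, bcg, bei, bfh, bgi, cdj, cfj, def, dfh, dhj, efj, eij, hij

Hence C_0 ≅ Z^10, C_1 ≅ Z^30, C_2 ≅ Z^20.

The boundary map ∂_1: C_1 → C_0 sends each edge [p,q] (with p < q) to q − p.
The resulting 10×30 matrix has rank 9, and its Smith normal form has invariant factors (1,1,1,1,1,1,1,1,1).

Boundary ∂_2: C_2 → C_1 maps a triangle to the signed sum of its edges. For instance
  ∂cdj = dj − cj + cd,
  ∂bfh = fh − bh + bf.
As a 30×20 matrix over Z this has rank 20, with invariant factors (1,1,1,1,1,1,1,1,1,1,1,1,1,1,1,1,1,1,1,2).

Now H_k = ker ∂_k / im ∂_{k+1}, so:

  H_0: rank C_0 − rank ∂_1 = 10 − 9 = 1, and the invariant factors of ∂_1 are all 1, so H_0 = Z.
  H_1: rank ker ∂_1 − rank ∂_2 = (30 − 9) − 20 = 1, and ∂_2 has invariant factor 2 > 1, so H_1 = Z ⊕ Z/2Z.
  H_2: rank ker ∂_2 − rank ∂_3 = (20 − 20) − 0 = 0, and there is no ∂_3, so H_2 = 0.

As a check, the Euler characteristic is 10 − 30 + 20 = 0, which agrees with 1 − 1 + 0 = 0.
(K is a triangulation of the Klein bottle.)

H_0 = Z,  H_1 = Z ⊕ Z/2Z,  H_2 = 0.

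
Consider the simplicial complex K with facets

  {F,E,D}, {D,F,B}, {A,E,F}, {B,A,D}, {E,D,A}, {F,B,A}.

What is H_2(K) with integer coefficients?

H_2 = Z.

Take the total order A < B < D < E < F on the vertex set. Then K (dimension 2) consists of the simplices:

  0-simplices (5): A, B, D, E, F
  1-simplices (9): AB, AD, AE, AF, BD, BF, DE, DF, EF
  2-simplices (6): ABD, ABF, ADE, AEF, BDF, DEF

Hence C_0 ≅ Z^5, C_1 ≅ Z^9, C_2 ≅ Z^6.

∂_1: C_1 → C_0 is given by ∂[p,q] = [q] − [p].
The resulting 5×9 matrix has rank 4, and its Smith normal form has invariant factors (1,1,1,1).

∂_2: C_2 → C_1 acts by ∂[p,q,r] = [q,r] − [p,r] + [p,q]. For instance
  ∂AEF = EF − AF + AE,
  ∂ADE = DE − AE + AD.
The resulting 9×6 matrix has rank 5, and its Smith normal form has invariant factors (1,1,1,1,1).

Computing H_k = (kernel of ∂_k) / (image of ∂_{k+1}):

  H_2: rank ker ∂_2 − rank ∂_3 = (6 − 5) − 0 = 1, and there is no ∂_3, so H_2 ≅ Z.

(K is a triangulation of the 2-sphere S^2.)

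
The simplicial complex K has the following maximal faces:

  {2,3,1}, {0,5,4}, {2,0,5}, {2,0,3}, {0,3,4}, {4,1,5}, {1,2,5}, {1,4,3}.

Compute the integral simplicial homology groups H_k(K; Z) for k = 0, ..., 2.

Order the vertices as 0 < 1 < 2 < 3 < 4 < 5. Listing each simplex with vertices in this order, K has dimension 2 with simplices:

  0-simplices (6): [0], [1], [2], [3], [4], [5]
  1-simplices (12): [0,2], [0,3], [0,4], [0,5], [1,2], [1,3], [1,4], [1,5], [2,3], [2,5], [3,4], [4,5]
  2-simplices (8): [0,2,3], [0,2,5], [0,3,4], [0,4,5], [1,2,3], [1,2,5], [1,3,4], [1,4,5]

giving chain groups C_0 ≅ Z^6, C_1 ≅ Z^12, C_2 ≅ Z^8.

The boundary map ∂_1: C_1 → C_0 is given by ∂[p,q] = [q] − [p]. For instance
  ∂[1,3] = [3] − [1].
As a 6×12 matrix over Z this has rank 5, with invariant factors (1,1,1,1,1).

The boundary map ∂_2: C_2 → C_1 maps a triangle to the signed sum of its edges. For instance
  ∂[0,2,3] = [2,3] − [0,3] + [0,2],
  ∂[1,2,5] = [2,5] − [1,5] + [1,2].
The 12×8 boundary matrix has rank 7 and Smith normal form diag(1,1,1,1,1,1,1).

From H_k ≅ ker(∂_k) / im(∂_{k+1}) we obtain:

  H_0: rank C_0 − rank ∂_1 = 6 − 5 = 1, and the invariant factors of ∂_1 are all 1, so H_0 = Z.
  H_1: rank ker ∂_1 − rank ∂_2 = (12 − 5) − 7 = 0, and the invariant factors of ∂_2 are all 1, so H_1 = 0.
  H_2: rank ker ∂_2 − rank ∂_3 = (8 − 7) − 0 = 1, and there is no ∂_3, so H_2 = Z.

(K is a triangulation of the 2-sphere S^2.)

H_0 ≅ Z,  H_1 = 0,  H_2 ≅ Z.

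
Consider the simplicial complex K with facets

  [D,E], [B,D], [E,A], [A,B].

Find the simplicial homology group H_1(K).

H_1 = Z.

We work with the vertex ordering A < B < D < E. The simplices of K, each written with vertices in increasing order, are:

  0-simplices (4): A, B, D, E
  1-simplices (4): AB, AE, BD, DE

giving chain groups C_0 ≅ Z^4, C_1 ≅ Z^4.

∂_1: C_1 → C_0 is given by ∂[p,q] = [q] − [p].
This gives a 4×4 integer matrix of rank 3; reducing to Smith normal form yields diagonal entries (1,1,1).

From H_k ≅ ker(∂_k) / im(∂_{k+1}) we obtain:

  H_1: rank ker ∂_1 − rank ∂_2 = (4 − 3) − 0 = 1, and there is no ∂_2, so H_1 = Z.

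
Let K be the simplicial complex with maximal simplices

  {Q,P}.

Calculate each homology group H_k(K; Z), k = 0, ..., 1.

H_0 = Z,  H_1 = 0.

K has 2 vertices, 1 edge.
rank ∂_0 = 0, rank ∂_1 = 1 ⇒ b_0 = 2 − 0 − 1 = 1; all invariant factors of ∂_1 are 1 so no torsion. So H_0 ≅ Z.
rank ∂_1 = 1, rank ∂_2 = 0 ⇒ b_1 = 1 − 1 − 0 = 0. So H_1 ≅ 0.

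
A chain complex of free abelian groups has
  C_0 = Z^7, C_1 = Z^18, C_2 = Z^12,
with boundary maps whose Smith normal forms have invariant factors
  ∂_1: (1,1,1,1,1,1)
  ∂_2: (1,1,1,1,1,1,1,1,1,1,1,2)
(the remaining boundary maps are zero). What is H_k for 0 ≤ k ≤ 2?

H_0: b_0 = 7 − 0 − 6 = 1; torsion from ∂_1 factors > 1: none. So H_0 = Z.
H_1: b_1 = 18 − 6 − 12 = 0; torsion from ∂_2 factors > 1: [2]. So H_1 = Z/2.
H_2: b_2 = 12 − 12 − 0 = 0; torsion from ∂_3 factors > 1: none. So H_2 = 0.

H_0 = Z,  H_1 = Z/2,  H_2 = 0.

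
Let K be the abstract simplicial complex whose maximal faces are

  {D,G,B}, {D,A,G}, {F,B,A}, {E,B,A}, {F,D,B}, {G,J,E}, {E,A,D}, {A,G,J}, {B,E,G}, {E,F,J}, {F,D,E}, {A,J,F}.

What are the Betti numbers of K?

We work with the vertex ordering A < B < D < E < F < G < J. The simplices of K, each written with vertices in increasing order, are:

  0-simplices (7): A, B, D, E, F, G, J
  1-simplices (18): AB, AD, AE, AF, AG, AJ, BD, BE, BF, BG, DE, DF, DG, EF, EG, EJ, FJ, GJ
  2-simplices (12): ABE, ABF, ADE, ADG, AFJ, AGJ, BDF, BDG, BEG, DEF, EFJ, EGJ

giving chain groups C_0 ≅ Z^7, C_1 ≅ Z^18, C_2 ≅ Z^12.

The boundary map ∂_1: C_1 → C_0 is given by ∂[p,q] = [q] − [p]. For instance
  ∂EG = G − E.
This gives a 7×18 integer matrix of rank 6; reducing to Smith normal form yields diagonal entries (1,1,1,1,1,1).

The boundary map ∂_2: C_2 → C_1 maps a triangle to the signed sum of its edges. For instance
  ∂ABF = BF − AF + AB,
  ∂ABE = BE − AE + AB.
The resulting 18×12 matrix has rank 12, and its Smith normal form has invariant factors (1,1,1,1,1,1,1,1,1,1,1,2).

Reading off H_k = ker ∂_k / im ∂_{k+1}:

  H_0: rank C_0 − rank ∂_1 = 7 − 6 = 1, and the invariant factors of ∂_1 are all 1, so H_0 ≅ Z.
  H_1: rank ker ∂_1 − rank ∂_2 = (18 − 6) − 12 = 0, and ∂_2 has invariant factor 2 > 1, so H_1 ≅ Z/2.
  H_2: rank ker ∂_2 − rank ∂_3 = (12 − 12) − 0 = 0, and there is no ∂_3, so H_2 ≅ 0.

Hence the Betti numbers are b_0 = 1, b_1 = 0, b_2 = 0.

b_0 = 1, b_1 = 0, b_2 = 0.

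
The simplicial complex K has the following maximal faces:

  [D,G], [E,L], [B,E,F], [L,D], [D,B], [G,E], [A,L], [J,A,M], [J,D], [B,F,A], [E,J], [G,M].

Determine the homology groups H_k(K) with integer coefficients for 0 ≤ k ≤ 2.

H_0 ≅ Z,  H_1 ≅ Z^6,  H_2 = 0.

Take the total order A < B < D < E < F < G < J < L < M on the vertex set. Then K (dimension 2) consists of the simplices:

  0-simplices (9): A, B, D, E, F, G, J, L, M
  1-simplices (17): AB, AF, AJ, AL, AM, BD, BE, BF, DG, DJ, DL, EF, EG, EJ, EL, GM, JM
  2-simplices (3): ABF, AJM, BEF

so the chain groups are C_0 ≅ Z^9, C_1 ≅ Z^17, C_2 ≅ Z^3.

∂_1: C_1 → C_0 maps an edge to its endpoints' difference, ∂[p,q] = q − p.
This gives a 9×17 integer matrix of rank 8; reducing to Smith normal form yields diagonal entries (1,1,1,1,1,1,1,1).

Boundary ∂_2: C_2 → C_1 maps a triangle to the signed sum of its edges. For instance
  ∂BEF = EF − BF + BE,
  ∂AJM = JM − AM + AJ.
The 17×3 boundary matrix has rank 3 and Smith normal form diag(1,1,1).

Computing H_k = (kernel of ∂_k) / (image of ∂_{k+1}):

  H_0: rank C_0 − rank ∂_1 = 9 − 8 = 1, and the invariant factors of ∂_1 are all 1, so H_0 = Z.
  H_1: rank ker ∂_1 − rank ∂_2 = (17 − 8) − 3 = 6, and the invariant factors of ∂_2 are all 1, so H_1 = Z^6.
  H_2: rank ker ∂_2 − rank ∂_3 = (3 − 3) − 0 = 0, and there is no ∂_3, so H_2 = 0.

As a check, the Euler characteristic is 9 − 17 + 3 = -5, which agrees with 1 − 6 + 0 = -5.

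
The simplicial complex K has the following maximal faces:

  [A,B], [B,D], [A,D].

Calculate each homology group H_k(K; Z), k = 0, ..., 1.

Fix the vertex order A < B < D and write every simplex with vertices in increasing order. Then dim K = 1 and the simplices of K are:

  0-simplices (3): A, B, D
  1-simplices (3): AB, AD, BD

Hence C_0 ≅ Z^3, C_1 ≅ Z^3.

Boundary ∂_1: C_1 → C_0 is given by ∂[p,q] = [q] − [p].
As a 3×3 matrix over Z this has rank 2, with invariant factors (1,1).

Computing H_k = (kernel of ∂_k) / (image of ∂_{k+1}):

  H_0: rank C_0 − rank ∂_1 = 3 − 2 = 1, and the invariant factors of ∂_1 are all 1, so H_0 ≅ Z.
  H_1: rank ker ∂_1 − rank ∂_2 = (3 − 2) − 0 = 1, and there is no ∂_2, so H_1 ≅ Z.

As a check, the Euler characteristic is 3 − 3 = 0, which agrees with 1 − 1 = 0.

H_0 ≅ Z,  H_1 ≅ Z.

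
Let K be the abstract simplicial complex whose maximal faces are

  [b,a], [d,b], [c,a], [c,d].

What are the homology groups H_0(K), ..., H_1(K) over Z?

Fix the vertex order a < b < c < d and write every simplex with vertices in increasing order. Then dim K = 1 and the simplices of K are:

  0-simplices (4): a, b, c, d
  1-simplices (4): ab, ac, bd, cd

giving chain groups C_0 ≅ Z^4, C_1 ≅ Z^4.

Boundary ∂_1: C_1 → C_0 is given by ∂[p,q] = [q] − [p]. For instance
  ∂cd = d − c.
The 4×4 boundary matrix has rank 3 and Smith normal form diag(1,1,1).

Computing H_k = (kernel of ∂_k) / (image of ∂_{k+1}):

  H_0: rank C_0 − rank ∂_1 = 4 − 3 = 1, and the invariant factors of ∂_1 are all 1, so H_0 ≅ Z.
  H_1: rank ker ∂_1 − rank ∂_2 = (4 − 3) − 0 = 1, and there is no ∂_2, so H_1 ≅ Z.

As a check, the Euler characteristic is 4 − 4 = 0, which agrees with 1 − 1 = 0.
(K is a triangulation of the circle S^1.)

H_0 ≅ Z,  H_1 ≅ Z.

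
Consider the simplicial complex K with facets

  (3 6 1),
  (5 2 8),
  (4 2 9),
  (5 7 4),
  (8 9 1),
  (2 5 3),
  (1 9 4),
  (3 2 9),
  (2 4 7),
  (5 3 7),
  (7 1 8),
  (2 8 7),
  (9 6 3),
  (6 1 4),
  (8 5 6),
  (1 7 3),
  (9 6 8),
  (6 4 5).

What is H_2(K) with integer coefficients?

Take the total order 1 < 2 < 3 < 4 < 5 < 6 < 7 < 8 < 9 on the vertex set. Then K (dimension 2) consists of the simplices:

  0-simplices (9): [1], [2], [3], [4], [5], [6], [7], [8], [9]
  1-simplices (27): (27 of them)
  2-simplices (18): [1,3,6], [1,3,7], [1,4,6], [1,4,9], [1,7,8], [1,8,9], [2,3,5], [2,3,9], [2,4,7], [2,4,9], [2,5,8], [2,7,8], [3,5,7], [3,6,9], [4,5,6], [4,5,7], [5,6,8], [6,8,9]

giving chain groups C_0 ≅ Z^9, C_1 ≅ Z^27, C_2 ≅ Z^18.

∂_1: C_1 → C_0 is given by ∂[p,q] = [q] − [p].
The resulting 9×27 matrix has rank 8, and its Smith normal form has invariant factors (1,1,1,1,1,1,1,1).

Boundary ∂_2: C_2 → C_1 sends each 2-simplex [p,q,r] to [q,r] − [p,r] + [p,q]. For instance
  ∂[2,3,9] = [3,9] − [2,9] + [2,3],
  ∂[3,6,9] = [6,9] − [3,9] + [3,6].
As a 27×18 matrix over Z this has rank 18, with invariant factors (1,1,1,1,1,1,1,1,1,1,1,1,1,1,1,1,1,2).

From H_k ≅ ker(∂_k) / im(∂_{k+1}) we obtain:

  H_2: rank ker ∂_2 − rank ∂_3 = (18 − 18) − 0 = 0, and there is no ∂_3, so H_2 = 0.

(K is a triangulation of the Klein bottle.)

H_2 = 0.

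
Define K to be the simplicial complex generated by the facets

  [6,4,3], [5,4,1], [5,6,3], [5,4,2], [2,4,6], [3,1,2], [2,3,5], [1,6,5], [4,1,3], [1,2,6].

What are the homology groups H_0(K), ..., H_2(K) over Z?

Order the vertices as 1 < 2 < 3 < 4 < 5 < 6. Listing each simplex with vertices in this order, K has dimension 2 with simplices:

  0-simplices (6): [1], [2], [3], [4], [5], [6]
  1-simplices (15): [1,2], [1,3], [1,4], [1,5], [1,6], [2,3], [2,4], [2,5], [2,6], [3,4], [3,5], [3,6], [4,5], [4,6], [5,6]
  2-simplices (10): [1,2,3], [1,2,6], [1,3,4], [1,4,5], [1,5,6], [2,3,5], [2,4,5], [2,4,6], [3,4,6], [3,5,6]

so the chain groups are C_0 ≅ Z^6, C_1 ≅ Z^15, C_2 ≅ Z^10.

Boundary ∂_1: C_1 → C_0 maps an edge to its endpoints' difference, ∂[p,q] = q − p. For instance
  ∂[1,3] = [3] − [1].
As a 6×15 matrix over Z this has rank 5, with invariant factors (1,1,1,1,1).

Boundary ∂_2: C_2 → C_1 acts by ∂[p,q,r] = [q,r] − [p,r] + [p,q]. For instance
  ∂[1,2,6] = [2,6] − [1,6] + [1,2],
  ∂[1,4,5] = [4,5] − [1,5] + [1,4].
The resulting 15×10 matrix has rank 10, and its Smith normal form has invariant factors (1,1,1,1,1,1,1,1,1,2).

Reading off H_k = ker ∂_k / im ∂_{k+1}:

  H_0: rank C_0 − rank ∂_1 = 6 − 5 = 1, and the invariant factors of ∂_1 are all 1, so H_0 ≅ Z.
  H_1: rank ker ∂_1 − rank ∂_2 = (15 − 5) − 10 = 0, and ∂_2 has invariant factor 2 > 1, so H_1 ≅ Z/2.
  H_2: rank ker ∂_2 − rank ∂_3 = (10 − 10) − 0 = 0, and there is no ∂_3, so H_2 ≅ 0.

(K is a triangulation of the real projective plane RP^2.)

H_0 = Z,  H_1 = Z/2,  H_2 = 0.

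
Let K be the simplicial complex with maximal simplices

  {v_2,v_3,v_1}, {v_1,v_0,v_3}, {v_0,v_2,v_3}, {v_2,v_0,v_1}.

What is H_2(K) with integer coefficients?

H_2 = Z.

We work with the vertex ordering v_0 < v_1 < v_2 < v_3. The simplices of K, each written with vertices in increasing order, are:

  0-simplices (4): [v_0], [v_1], [v_2], [v_3]
  1-simplices (6): [v_0,v_1], [v_0,v_2], [v_0,v_3], [v_1,v_2], [v_1,v_3], [v_2,v_3]
  2-simplices (4): [v_0,v_1,v_2], [v_0,v_1,v_3], [v_0,v_2,v_3], [v_1,v_2,v_3]

so the chain groups are C_0 ≅ Z^4, C_1 ≅ Z^6, C_2 ≅ Z^4.

Boundary ∂_1: C_1 → C_0 sends each edge [p,q] (with p < q) to q − p.
The resulting 4×6 matrix has rank 3, and its Smith normal form has invariant factors (1,1,1).

The boundary map ∂_2: C_2 → C_1 maps a triangle to the signed sum of its edges. For instance
  ∂[v_0,v_1,v_3] = [v_1,v_3] − [v_0,v_3] + [v_0,v_1],
  ∂[v_0,v_1,v_2] = [v_1,v_2] − [v_0,v_2] + [v_0,v_1].
This gives a 6×4 integer matrix of rank 3; reducing to Smith normal form yields diagonal entries (1,1,1).

Reading off H_k = ker ∂_k / im ∂_{k+1}:

  H_2: rank ker ∂_2 − rank ∂_3 = (4 − 3) − 0 = 1, and there is no ∂_3, so H_2 ≅ Z.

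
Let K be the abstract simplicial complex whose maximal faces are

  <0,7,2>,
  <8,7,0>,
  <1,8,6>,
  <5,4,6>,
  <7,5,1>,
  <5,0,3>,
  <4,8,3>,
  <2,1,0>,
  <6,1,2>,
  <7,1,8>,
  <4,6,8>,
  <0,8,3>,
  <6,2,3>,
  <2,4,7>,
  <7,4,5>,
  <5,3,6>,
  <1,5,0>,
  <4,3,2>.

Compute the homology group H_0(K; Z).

H_0 = Z.

Order the vertices as 0 < 1 < 2 < 3 < 4 < 5 < 6 < 7 < 8. Listing each simplex with vertices in this order, K has dimension 2 with simplices:

  0-simplices (9): [0], [1], [2], [3], [4], [5], [6], [7], [8]
  1-simplices (27): (27 of them)
  2-simplices (18): [0,1,2], [0,1,5], [0,2,7], [0,3,5], [0,3,8], [0,7,8], [1,2,6], [1,5,7], [1,6,8], [1,7,8], [2,3,4], [2,3,6], [2,4,7], [3,4,8], [3,5,6], [4,5,6], [4,5,7], [4,6,8]

Hence C_0 ≅ Z^9, C_1 ≅ Z^27, C_2 ≅ Z^18.

The boundary map ∂_1: C_1 → C_0 is given by ∂[p,q] = [q] − [p]. For instance
  ∂[1,5] = [5] − [1].
This gives a 9×27 integer matrix of rank 8; reducing to Smith normal form yields diagonal entries (1,1,1,1,1,1,1,1).

Boundary ∂_2: C_2 → C_1 acts by ∂[p,q,r] = [q,r] − [p,r] + [p,q]. For instance
  ∂[3,5,6] = [5,6] − [3,6] + [3,5],
  ∂[2,3,4] = [3,4] − [2,4] + [2,3].
As a 27×18 matrix over Z this has rank 18, with invariant factors (1,1,1,1,1,1,1,1,1,1,1,1,1,1,1,1,1,2).

Reading off H_k = ker ∂_k / im ∂_{k+1}:

  H_0: rank C_0 − rank ∂_1 = 9 − 8 = 1, and the invariant factors of ∂_1 are all 1, so H_0 = Z.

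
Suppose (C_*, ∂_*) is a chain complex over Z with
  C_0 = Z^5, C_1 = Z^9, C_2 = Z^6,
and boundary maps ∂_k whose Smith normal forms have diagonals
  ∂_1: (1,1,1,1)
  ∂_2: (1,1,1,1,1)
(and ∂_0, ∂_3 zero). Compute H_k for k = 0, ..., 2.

H_0 = Z,  H_1 = 0,  H_2 = Z.

H_0: b_0 = 5 − 0 − 4 = 1; torsion from ∂_1 factors > 1: none. So H_0 = Z.
H_1: b_1 = 9 − 4 − 5 = 0; torsion from ∂_2 factors > 1: none. So H_1 = 0.
H_2: b_2 = 6 − 5 − 0 = 1; torsion from ∂_3 factors > 1: none. So H_2 = Z.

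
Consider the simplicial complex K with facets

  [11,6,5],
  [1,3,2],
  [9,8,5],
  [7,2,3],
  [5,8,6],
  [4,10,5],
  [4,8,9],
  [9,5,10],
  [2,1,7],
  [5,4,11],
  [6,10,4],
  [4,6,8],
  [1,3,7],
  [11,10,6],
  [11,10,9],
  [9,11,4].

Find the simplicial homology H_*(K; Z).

H_0 ≅ Z^2,  H_1 ≅ Z/2Z,  H_2 ≅ Z.

We work with the vertex ordering 1 < 2 < 3 < 4 < 5 < 6 < 7 < 8 < 9 < 10 < 11. The simplices of K, each written with vertices in increasing order, are:

  0-simplices (11): [1], [2], [3], [4], [5], [6], [7], [8], [9], [10], [11]
  1-simplices (24): (24 of them)
  2-simplices (16): [1,2,3], [1,2,7], [1,3,7], [2,3,7], [4,5,10], [4,5,11], [4,6,8], [4,6,10], [4,8,9], [4,9,11], [5,6,8], [5,6,11], [5,8,9], [5,9,10], [6,10,11], [9,10,11]

giving chain groups C_0 ≅ Z^11, C_1 ≅ Z^24, C_2 ≅ Z^16.

The boundary map ∂_1: C_1 → C_0 maps an edge to its endpoints' difference, ∂[p,q] = q − p. For instance
  ∂[2,7] = [7] − [2].
As a 11×24 matrix over Z this has rank 9, with invariant factors (1,1,1,1,1,1,1,1,1).

Boundary ∂_2: C_2 → C_1 sends each 2-simplex [p,q,r] to [q,r] − [p,r] + [p,q]. For instance
  ∂[2,3,7] = [3,7] − [2,7] + [2,3],
  ∂[1,2,3] = [2,3] − [1,3] + [1,2].
The resulting 24×16 matrix has rank 15, and its Smith normal form has invariant factors (1,1,1,1,1,1,1,1,1,1,1,1,1,1,2).

Computing H_k = (kernel of ∂_k) / (image of ∂_{k+1}):

  H_0: rank C_0 − rank ∂_1 = 11 − 9 = 2, and the invariant factors of ∂_1 are all 1, so H_0 ≅ Z^2.
  H_1: rank ker ∂_1 − rank ∂_2 = (24 − 9) − 15 = 0, and ∂_2 has invariant factor 2 > 1, so H_1 ≅ Z/2Z.
  H_2: rank ker ∂_2 − rank ∂_3 = (16 − 15) − 0 = 1, and there is no ∂_3, so H_2 ≅ Z.

As a check, the Euler characteristic is 11 − 24 + 16 = 3, which agrees with 2 − 0 + 1 = 3.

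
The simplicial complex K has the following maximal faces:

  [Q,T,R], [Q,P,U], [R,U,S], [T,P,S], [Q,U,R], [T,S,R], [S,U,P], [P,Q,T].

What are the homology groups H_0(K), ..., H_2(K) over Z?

We work with the vertex ordering P < Q < R < S < T < U. The simplices of K, each written with vertices in increasing order, are:

  0-simplices (6): P, Q, R, S, T, U
  1-simplices (12): PQ, PS, PT, PU, QR, QT, QU, RS, RT, RU, ST, SU
  2-simplices (8): PQT, PQU, PST, PSU, QRT, QRU, RST, RSU

giving chain groups C_0 ≅ Z^6, C_1 ≅ Z^12, C_2 ≅ Z^8.

∂_1: C_1 → C_0 maps an edge to its endpoints' difference, ∂[p,q] = q − p.
This gives a 6×12 integer matrix of rank 5; reducing to Smith normal form yields diagonal entries (1,1,1,1,1).

Boundary ∂_2: C_2 → C_1 maps a triangle to the signed sum of its edges. For instance
  ∂QRU = RU − QU + QR,
  ∂PQU = QU − PU + PQ.
The resulting 12×8 matrix has rank 7, and its Smith normal form has invariant factors (1,1,1,1,1,1,1).

Now H_k = ker ∂_k / im ∂_{k+1}, so:

  H_0: rank C_0 − rank ∂_1 = 6 − 5 = 1, and the invariant factors of ∂_1 are all 1, so H_0 = Z.
  H_1: rank ker ∂_1 − rank ∂_2 = (12 − 5) − 7 = 0, and the invariant factors of ∂_2 are all 1, so H_1 = 0.
  H_2: rank ker ∂_2 − rank ∂_3 = (8 − 7) − 0 = 1, and there is no ∂_3, so H_2 = Z.

H_0 ≅ Z,  H_1 = 0,  H_2 ≅ Z.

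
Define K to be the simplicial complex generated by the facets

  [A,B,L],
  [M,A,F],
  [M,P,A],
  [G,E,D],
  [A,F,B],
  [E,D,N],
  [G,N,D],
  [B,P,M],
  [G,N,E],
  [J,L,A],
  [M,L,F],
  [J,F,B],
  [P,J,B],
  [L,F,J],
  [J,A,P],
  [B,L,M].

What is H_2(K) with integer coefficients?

Order the vertices as A < B < D < E < F < G < J < L < M < N < P. Listing each simplex with vertices in this order, K has dimension 2 with simplices:

  0-simplices (11): A, B, D, E, F, G, J, L, M, N, P
  1-simplices (24): AB, AF, AJ, AL, AM, AP, BF, BJ, BL, BM, BP, DE, DG, DN, EG, EN, FJ, FL, FM, GN, JL, JP, LM, MP
  2-simplices (16): ABF, ABL, AFM, AJL, AJP, AMP, BFJ, BJP, BLM, BMP, DEG, DEN, DGN, EGN, FJL, FLM

Hence C_0 ≅ Z^11, C_1 ≅ Z^24, C_2 ≅ Z^16.

∂_1: C_1 → C_0 is given by ∂[p,q] = [q] − [p]. For instance
  ∂BF = F − B.
The resulting 11×24 matrix has rank 9, and its Smith normal form has invariant factors (1,1,1,1,1,1,1,1,1).

∂_2: C_2 → C_1 maps a triangle to the signed sum of its edges. For instance
  ∂BMP = MP − BP + BM,
  ∂DGN = GN − DN + DG.
This gives a 24×16 integer matrix of rank 15; reducing to Smith normal form yields diagonal entries (1,1,1,1,1,1,1,1,1,1,1,1,1,1,2).

Computing H_k = (kernel of ∂_k) / (image of ∂_{k+1}):

  H_2: rank ker ∂_2 − rank ∂_3 = (16 − 15) − 0 = 1, and there is no ∂_3, so H_2 = Z.

H_2 ≅ Z.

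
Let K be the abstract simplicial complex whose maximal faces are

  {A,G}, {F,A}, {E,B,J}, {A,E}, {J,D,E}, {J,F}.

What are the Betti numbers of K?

b_0 = 1, b_1 = 1, b_2 = 0.

Order the vertices as A < B < D < E < F < G < J. Listing each simplex with vertices in this order, K has dimension 2 with simplices:

  0-simplices (7): A, B, D, E, F, G, J
  1-simplices (9): AE, AF, AG, BE, BJ, DE, DJ, EJ, FJ
  2-simplices (2): BEJ, DEJ

Hence C_0 ≅ Z^7, C_1 ≅ Z^9, C_2 ≅ Z^2.

The boundary map ∂_1: C_1 → C_0 sends each edge [p,q] (with p < q) to q − p.
The resulting 7×9 matrix has rank 6, and its Smith normal form has invariant factors (1,1,1,1,1,1).

∂_2: C_2 → C_1 sends each 2-simplex [p,q,r] to [q,r] − [p,r] + [p,q]. For instance
  ∂DEJ = EJ − DJ + DE,
  ∂BEJ = EJ − BJ + BE.
The resulting 9×2 matrix has rank 2, and its Smith normal form has invariant factors (1,1).

Computing H_k = (kernel of ∂_k) / (image of ∂_{k+1}):

  H_0: rank C_0 − rank ∂_1 = 7 − 6 = 1, and the invariant factors of ∂_1 are all 1, so H_0 = Z.
  H_1: rank ker ∂_1 − rank ∂_2 = (9 − 6) − 2 = 1, and the invariant factors of ∂_2 are all 1, so H_1 = Z.
  H_2: rank ker ∂_2 − rank ∂_3 = (2 − 2) − 0 = 0, and there is no ∂_3, so H_2 = 0.

Hence the Betti numbers are b_0 = 1, b_1 = 1, b_2 = 0.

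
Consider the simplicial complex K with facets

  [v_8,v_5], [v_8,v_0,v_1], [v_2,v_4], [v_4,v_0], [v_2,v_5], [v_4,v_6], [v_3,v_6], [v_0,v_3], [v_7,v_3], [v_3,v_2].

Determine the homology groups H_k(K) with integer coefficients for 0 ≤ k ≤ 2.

Order the vertices as v_0 < v_1 < v_2 < v_3 < v_4 < v_5 < v_6 < v_7 < v_8. Listing each simplex with vertices in this order, K has dimension 2 with simplices:

  0-simplices (9): [v_0], [v_1], [v_2], [v_3], [v_4], [v_5], [v_6], [v_7], [v_8]
  1-simplices (12): [v_0,v_1], [v_0,v_3], [v_0,v_4], [v_0,v_8], [v_1,v_8], [v_2,v_3], [v_2,v_4], [v_2,v_5], [v_3,v_6], [v_3,v_7], [v_4,v_6], [v_5,v_8]
  2-simplices (1): [v_0,v_1,v_8]

giving chain groups C_0 ≅ Z^9, C_1 ≅ Z^12, C_2 ≅ Z^1.

Boundary ∂_1: C_1 → C_0 sends each edge [p,q] (with p < q) to q − p. For instance
  ∂[v_5,v_8] = [v_8] − [v_5].
The resulting 9×12 matrix has rank 8, and its Smith normal form has invariant factors (1,1,1,1,1,1,1,1).

Boundary ∂_2: C_2 → C_1 sends each 2-simplex [p,q,r] to [q,r] − [p,r] + [p,q]. For instance
  ∂[v_0,v_1,v_8] = [v_1,v_8] − [v_0,v_8] + [v_0,v_1].
The 12×1 boundary matrix has rank 1 and Smith normal form diag(1).

Now H_k = ker ∂_k / im ∂_{k+1}, so:

  H_0: rank C_0 − rank ∂_1 = 9 − 8 = 1, and the invariant factors of ∂_1 are all 1, so H_0 = Z.
  H_1: rank ker ∂_1 − rank ∂_2 = (12 − 8) − 1 = 3, and the invariant factors of ∂_2 are all 1, so H_1 = Z^3.
  H_2: rank ker ∂_2 − rank ∂_3 = (1 − 1) − 0 = 0, and there is no ∂_3, so H_2 = 0.

H_0 ≅ Z,  H_1 ≅ Z^3,  H_2 = 0.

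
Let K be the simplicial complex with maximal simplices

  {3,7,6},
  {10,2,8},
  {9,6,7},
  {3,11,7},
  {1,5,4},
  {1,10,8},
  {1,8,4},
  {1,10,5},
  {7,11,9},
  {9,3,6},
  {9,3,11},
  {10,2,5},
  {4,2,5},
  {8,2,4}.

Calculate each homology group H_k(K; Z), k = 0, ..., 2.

We work with the vertex ordering 1 < 2 < 3 < 4 < 5 < 6 < 7 < 8 < 9 < 10 < 11. The simplices of K, each written with vertices in increasing order, are:

  0-simplices (11): [1], [2], [3], [4], [5], [6], [7], [8], [9], [10], [11]
  1-simplices (21): [1,4], [1,5], [1,8], [1,10], [2,4], [2,5], [2,8], [2,10], [3,6], [3,7], [3,9], [3,11], [4,5], [4,8], [5,10], [6,7], [6,9], [7,9], [7,11], [8,10], [9,11]
  2-simplices (14): [1,4,5], [1,4,8], [1,5,10], [1,8,10], [2,4,5], [2,4,8], [2,5,10], [2,8,10], [3,6,7], [3,6,9], [3,7,11], [3,9,11], [6,7,9], [7,9,11]

so the chain groups are C_0 ≅ Z^11, C_1 ≅ Z^21, C_2 ≅ Z^14.

∂_1: C_1 → C_0 maps an edge to its endpoints' difference, ∂[p,q] = q − p.
This gives a 11×21 integer matrix of rank 9; reducing to Smith normal form yields diagonal entries (1,1,1,1,1,1,1,1,1).

Boundary ∂_2: C_2 → C_1 acts by ∂[p,q,r] = [q,r] − [p,r] + [p,q]. For instance
  ∂[1,8,10] = [8,10] − [1,10] + [1,8],
  ∂[3,9,11] = [9,11] − [3,11] + [3,9].
The 21×14 boundary matrix has rank 12 and Smith normal form diag(1,1,1,1,1,1,1,1,1,1,1,1).

Reading off H_k = ker ∂_k / im ∂_{k+1}:

  H_0: rank C_0 − rank ∂_1 = 11 − 9 = 2, and the invariant factors of ∂_1 are all 1, so H_0 ≅ Z^2.
  H_1: rank ker ∂_1 − rank ∂_2 = (21 − 9) − 12 = 0, and the invariant factors of ∂_2 are all 1, so H_1 ≅ 0.
  H_2: rank ker ∂_2 − rank ∂_3 = (14 − 12) − 0 = 2, and there is no ∂_3, so H_2 ≅ Z^2.

(K is a triangulation of the disjoint union of the 2-sphere S^2 and the 2-sphere S^2.)

H_0 ≅ Z^2,  H_1 = 0,  H_2 ≅ Z^2.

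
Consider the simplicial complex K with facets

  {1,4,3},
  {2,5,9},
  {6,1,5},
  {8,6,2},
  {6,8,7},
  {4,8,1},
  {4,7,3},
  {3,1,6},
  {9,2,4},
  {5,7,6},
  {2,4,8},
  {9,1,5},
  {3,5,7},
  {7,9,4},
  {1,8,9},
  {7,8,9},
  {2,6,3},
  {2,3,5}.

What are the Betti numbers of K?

Take the total order 1 < 2 < 3 < 4 < 5 < 6 < 7 < 8 < 9 on the vertex set. Then K (dimension 2) consists of the simplices:

  0-simplices (9): [1], [2], [3], [4], [5], [6], [7], [8], [9]
  1-simplices (27): (27 of them)
  2-simplices (18): [1,3,4], [1,3,6], [1,4,8], [1,5,6], [1,5,9], [1,8,9], [2,3,5], [2,3,6], [2,4,8], [2,4,9], [2,5,9], [2,6,8], [3,4,7], [3,5,7], [4,7,9], [5,6,7], [6,7,8], [7,8,9]

so the chain groups are C_0 ≅ Z^9, C_1 ≅ Z^27, C_2 ≅ Z^18.

Boundary ∂_1: C_1 → C_0 maps an edge to its endpoints' difference, ∂[p,q] = q − p.
This gives a 9×27 integer matrix of rank 8; reducing to Smith normal form yields diagonal entries (1,1,1,1,1,1,1,1).

∂_2: C_2 → C_1 sends each 2-simplex [p,q,r] to [q,r] − [p,r] + [p,q]. For instance
  ∂[3,5,7] = [5,7] − [3,7] + [3,5],
  ∂[7,8,9] = [8,9] − [7,9] + [7,8].
The 27×18 boundary matrix has rank 18 and Smith normal form diag(1,1,1,1,1,1,1,1,1,1,1,1,1,1,1,1,1,2).

Reading off H_k = ker ∂_k / im ∂_{k+1}:

  H_0: rank C_0 − rank ∂_1 = 9 − 8 = 1, and the invariant factors of ∂_1 are all 1, so H_0 = Z.
  H_1: rank ker ∂_1 − rank ∂_2 = (27 − 8) − 18 = 1, and ∂_2 has invariant factor 2 > 1, so H_1 = Z ⊕ Z/2.
  H_2: rank ker ∂_2 − rank ∂_3 = (18 − 18) − 0 = 0, and there is no ∂_3, so H_2 = 0.

Hence the Betti numbers are b_0 = 1, b_1 = 1, b_2 = 0.

b_0 = 1, b_1 = 1, b_2 = 0.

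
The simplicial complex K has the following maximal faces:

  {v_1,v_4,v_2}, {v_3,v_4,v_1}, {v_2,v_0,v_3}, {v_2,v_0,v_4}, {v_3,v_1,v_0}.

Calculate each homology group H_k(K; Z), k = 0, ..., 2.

H_0 = Z,  H_1 = Z,  H_2 = 0.

K has 5 vertices, 10 edges, 5 triangles.
rank ∂_0 = 0, rank ∂_1 = 4 ⇒ b_0 = 5 − 0 − 4 = 1; all invariant factors of ∂_1 are 1 so no torsion. So H_0 = Z.
rank ∂_1 = 4, rank ∂_2 = 5 ⇒ b_1 = 10 − 4 − 5 = 1; all invariant factors of ∂_2 are 1 so no torsion. So H_1 = Z.
rank ∂_2 = 5, rank ∂_3 = 0 ⇒ b_2 = 5 − 5 − 0 = 0. So H_2 = 0.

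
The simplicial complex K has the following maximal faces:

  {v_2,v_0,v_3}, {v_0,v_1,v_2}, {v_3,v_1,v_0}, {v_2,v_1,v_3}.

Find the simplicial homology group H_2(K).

Fix the vertex order v_0 < v_1 < v_2 < v_3 and write every simplex with vertices in increasing order. Then dim K = 2 and the simplices of K are:

  0-simplices (4): [v_0], [v_1], [v_2], [v_3]
  1-simplices (6): [v_0,v_1], [v_0,v_2], [v_0,v_3], [v_1,v_2], [v_1,v_3], [v_2,v_3]
  2-simplices (4): [v_0,v_1,v_2], [v_0,v_1,v_3], [v_0,v_2,v_3], [v_1,v_2,v_3]

so the chain groups are C_0 ≅ Z^4, C_1 ≅ Z^6, C_2 ≅ Z^4.

∂_1: C_1 → C_0 sends each edge [p,q] (with p < q) to q − p.
The 4×6 boundary matrix has rank 3 and Smith normal form diag(1,1,1).

The boundary map ∂_2: C_2 → C_1 acts by ∂[p,q,r] = [q,r] − [p,r] + [p,q]. For instance
  ∂[v_0,v_1,v_2] = [v_1,v_2] − [v_0,v_2] + [v_0,v_1],
  ∂[v_0,v_1,v_3] = [v_1,v_3] − [v_0,v_3] + [v_0,v_1].
The 6×4 boundary matrix has rank 3 and Smith normal form diag(1,1,1).

Computing H_k = (kernel of ∂_k) / (image of ∂_{k+1}):

  H_2: rank ker ∂_2 − rank ∂_3 = (4 − 3) − 0 = 1, and there is no ∂_3, so H_2 ≅ Z.

(K is a triangulation of the 2-sphere S^2.)

H_2 = Z.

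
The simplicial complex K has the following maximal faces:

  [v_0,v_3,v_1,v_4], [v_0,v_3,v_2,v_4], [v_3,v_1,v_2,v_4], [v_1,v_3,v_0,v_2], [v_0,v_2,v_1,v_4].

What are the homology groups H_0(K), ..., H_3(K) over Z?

H_0 = Z,  H_1 = 0,  H_2 = 0,  H_3 = Z.

K has 5 vertices, 10 edges, 10 triangles, 5 3-simplices.
rank ∂_0 = 0, rank ∂_1 = 4 ⇒ b_0 = 5 − 0 − 4 = 1; all invariant factors of ∂_1 are 1 so no torsion. So H_0 ≅ Z.
rank ∂_1 = 4, rank ∂_2 = 6 ⇒ b_1 = 10 − 4 − 6 = 0; all invariant factors of ∂_2 are 1 so no torsion. So H_1 ≅ 0.
rank ∂_2 = 6, rank ∂_3 = 4 ⇒ b_2 = 10 − 6 − 4 = 0; all invariant factors of ∂_3 are 1 so no torsion. So H_2 ≅ 0.
rank ∂_3 = 4, rank ∂_4 = 0 ⇒ b_3 = 5 − 4 − 0 = 1. So H_3 ≅ Z.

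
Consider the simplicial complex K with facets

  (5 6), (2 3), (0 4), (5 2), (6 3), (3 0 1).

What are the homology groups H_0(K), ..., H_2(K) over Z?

Fix the vertex order 0 < 1 < 2 < 3 < 4 < 5 < 6 and write every simplex with vertices in increasing order. Then dim K = 2 and the simplices of K are:

  0-simplices (7): [0], [1], [2], [3], [4], [5], [6]
  1-simplices (8): [0,1], [0,3], [0,4], [1,3], [2,3], [2,5], [3,6], [5,6]
  2-simplices (1): [0,1,3]

Hence C_0 ≅ Z^7, C_1 ≅ Z^8, C_2 ≅ Z^1.

The boundary map ∂_1: C_1 → C_0 sends each edge [p,q] (with p < q) to q − p.
This gives a 7×8 integer matrix of rank 6; reducing to Smith normal form yields diagonal entries (1,1,1,1,1,1).

The boundary map ∂_2: C_2 → C_1 sends each 2-simplex [p,q,r] to [q,r] − [p,r] + [p,q]. For instance
  ∂[0,1,3] = [1,3] − [0,3] + [0,1].
This gives a 8×1 integer matrix of rank 1; reducing to Smith normal form yields diagonal entries (1).

Computing H_k = (kernel of ∂_k) / (image of ∂_{k+1}):

  H_0: rank C_0 − rank ∂_1 = 7 − 6 = 1, and the invariant factors of ∂_1 are all 1, so H_0 ≅ Z.
  H_1: rank ker ∂_1 − rank ∂_2 = (8 − 6) − 1 = 1, and the invariant factors of ∂_2 are all 1, so H_1 ≅ Z.
  H_2: rank ker ∂_2 − rank ∂_3 = (1 − 1) − 0 = 0, and there is no ∂_3, so H_2 ≅ 0.

As a check, the Euler characteristic is 7 − 8 + 1 = 0, which agrees with 1 − 1 + 0 = 0.

H_0 ≅ Z,  H_1 ≅ Z,  H_2 = 0.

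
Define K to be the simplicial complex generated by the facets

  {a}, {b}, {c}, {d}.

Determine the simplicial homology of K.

Fix the vertex order a < b < c < d and write every simplex with vertices in increasing order. Then dim K = 0 and the simplices of K are:

  0-simplices (4): a, b, c, d

Hence C_0 ≅ Z^4.

From H_k ≅ ker(∂_k) / im(∂_{k+1}) we obtain:

  H_0: rank C_0 − rank ∂_1 = 4 − 0 = 4, and there is no ∂_1, so H_0 = Z^4.

H_0 ≅ Z^4.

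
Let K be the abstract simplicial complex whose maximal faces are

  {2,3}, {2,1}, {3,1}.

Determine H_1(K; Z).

Fix the vertex order 1 < 2 < 3 and write every simplex with vertices in increasing order. Then dim K = 1 and the simplices of K are:

  0-simplices (3): [1], [2], [3]
  1-simplices (3): [1,2], [1,3], [2,3]

so the chain groups are C_0 ≅ Z^3, C_1 ≅ Z^3.

The boundary map ∂_1: C_1 → C_0 sends each edge [p,q] (with p < q) to q − p.
The resulting 3×3 matrix has rank 2, and its Smith normal form has invariant factors (1,1).

Computing H_k = (kernel of ∂_k) / (image of ∂_{k+1}):

  H_1: rank ker ∂_1 − rank ∂_2 = (3 − 2) − 0 = 1, and there is no ∂_2, so H_1 = Z.

H_1 ≅ Z.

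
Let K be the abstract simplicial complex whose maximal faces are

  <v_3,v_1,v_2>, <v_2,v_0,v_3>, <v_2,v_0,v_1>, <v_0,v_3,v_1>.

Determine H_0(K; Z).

H_0 = Z.

Take the total order v_0 < v_1 < v_2 < v_3 on the vertex set. Then K (dimension 2) consists of the simplices:

  0-simplices (4): [v_0], [v_1], [v_2], [v_3]
  1-simplices (6): [v_0,v_1], [v_0,v_2], [v_0,v_3], [v_1,v_2], [v_1,v_3], [v_2,v_3]
  2-simplices (4): [v_0,v_1,v_2], [v_0,v_1,v_3], [v_0,v_2,v_3], [v_1,v_2,v_3]

giving chain groups C_0 ≅ Z^4, C_1 ≅ Z^6, C_2 ≅ Z^4.

Boundary ∂_1: C_1 → C_0 maps an edge to its endpoints' difference, ∂[p,q] = q − p. For instance
  ∂[v_1,v_3] = [v_3] − [v_1].
The 4×6 boundary matrix has rank 3 and Smith normal form diag(1,1,1).

The boundary map ∂_2: C_2 → C_1 sends each 2-simplex [p,q,r] to [q,r] − [p,r] + [p,q]. For instance
  ∂[v_0,v_1,v_3] = [v_1,v_3] − [v_0,v_3] + [v_0,v_1],
  ∂[v_0,v_2,v_3] = [v_2,v_3] − [v_0,v_3] + [v_0,v_2].
The 6×4 boundary matrix has rank 3 and Smith normal form diag(1,1,1).

From H_k ≅ ker(∂_k) / im(∂_{k+1}) we obtain:

  H_0: rank C_0 − rank ∂_1 = 4 − 3 = 1, and the invariant factors of ∂_1 are all 1, so H_0 ≅ Z.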